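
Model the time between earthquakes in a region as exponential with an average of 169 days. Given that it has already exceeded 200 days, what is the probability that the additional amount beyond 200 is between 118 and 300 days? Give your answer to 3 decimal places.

The rate is λ = 1/169 = 0.00591716 per day.
Memoryless: the residual past 200 is again Exp(λ).
P(118 < residual < 300) = e^(−λ·118) − e^(−λ·300) = 0.49747 − 0.16946 ≈ 0.328.

0.328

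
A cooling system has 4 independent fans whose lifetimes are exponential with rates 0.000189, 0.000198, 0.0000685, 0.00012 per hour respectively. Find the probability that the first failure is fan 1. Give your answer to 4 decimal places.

The time to first failure is exponential with rate Σλ = 0.000189 + 0.000198 + 0.0000685 + 0.00012 = 0.0005755.
P(fan 1 first) = λ_1/Σλ = 0.000189/0.0005755 ≈ 0.3284.

0.3284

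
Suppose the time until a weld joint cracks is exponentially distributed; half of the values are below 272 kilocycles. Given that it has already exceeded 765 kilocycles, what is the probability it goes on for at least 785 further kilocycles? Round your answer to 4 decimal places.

For an exponential, median = ln(2)/λ, so λ = ln 2 / 272 = 0.00254834 per kilocycle.
The exponential is memoryless, so the remaining time is again Exp(λ): the condition X > 765 is irrelevant.
P(X > 785) = e^(−2.0004) ≈ 0.1353.

0.1353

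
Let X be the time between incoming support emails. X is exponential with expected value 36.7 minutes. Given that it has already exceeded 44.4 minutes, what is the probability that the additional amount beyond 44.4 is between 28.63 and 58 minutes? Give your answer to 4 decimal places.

The rate is λ = 1/36.7 = 0.027248 per minute.
Memoryless: the residual past 44.4 is again Exp(λ).
P(28.63 < residual < 58) = e^(−λ·28.63) − e^(−λ·58) = 0.45836 − 0.20590 ≈ 0.2525.

0.2525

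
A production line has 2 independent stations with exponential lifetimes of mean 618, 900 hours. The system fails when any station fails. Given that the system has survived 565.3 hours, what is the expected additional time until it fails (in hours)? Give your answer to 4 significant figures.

366.4

First-failure rate Σλ = 1/618 + 1/900 = 0.00272923.
By memorylessness the expected residual is 1/Σλ = 366.403 hours, regardless of the 565.3 already elapsed.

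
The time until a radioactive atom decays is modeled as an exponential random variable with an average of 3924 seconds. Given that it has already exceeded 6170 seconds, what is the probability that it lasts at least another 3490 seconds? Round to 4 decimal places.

The rate is λ = 1/3924 = 0.000254842 per second.
By the memoryless property, P(X > 6170+3490 | X > 6170) = P(X > 3490).
P(X > 3490) = e^(−0.8894) ≈ 0.4109.

0.4109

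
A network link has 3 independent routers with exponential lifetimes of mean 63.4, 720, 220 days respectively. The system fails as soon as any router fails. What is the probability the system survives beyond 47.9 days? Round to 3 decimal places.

0.354

The first failure time is exponential with rate Σλ_i = 1/63.4 + 1/720 + 1/220 = 0.0217072 per day.
P(min > 47.9) = e^(−0.0217072·47.9) = e^(−1.0398) ≈ 0.354.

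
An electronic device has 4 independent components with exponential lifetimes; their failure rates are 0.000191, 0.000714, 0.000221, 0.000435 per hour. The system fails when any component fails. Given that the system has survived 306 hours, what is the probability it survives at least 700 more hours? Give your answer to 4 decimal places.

Time to first failure ~ Exp(Σλ) with Σλ = 0.001561.
By memorylessness, P(T > 306+700 | T > 306) = P(T > 700) = e^(−0.001561·700) ≈ 0.3353.

0.3353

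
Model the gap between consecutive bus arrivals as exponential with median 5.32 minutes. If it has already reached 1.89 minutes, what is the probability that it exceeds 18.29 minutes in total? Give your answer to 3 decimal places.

For an exponential, median = ln(2)/λ, so λ = ln 2 / 5.32 = 0.130291 per minute.
P(X > s+t | X > s) = e^(−λ(s+t))/e^(−λs) = e^(−λt), independent of s = 1.89.
P(X > 16.4) = e^(−2.1368) ≈ 0.118.

0.118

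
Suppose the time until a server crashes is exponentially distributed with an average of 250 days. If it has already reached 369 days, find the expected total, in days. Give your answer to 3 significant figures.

The rate is λ = 1/250 = 0.004 per day.
By memorylessness, E[X | X > 369] = 369 + 1/λ = 369 + 250 = 619 days.

619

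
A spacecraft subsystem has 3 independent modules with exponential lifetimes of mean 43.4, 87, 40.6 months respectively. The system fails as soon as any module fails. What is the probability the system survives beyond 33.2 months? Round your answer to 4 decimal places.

0.1403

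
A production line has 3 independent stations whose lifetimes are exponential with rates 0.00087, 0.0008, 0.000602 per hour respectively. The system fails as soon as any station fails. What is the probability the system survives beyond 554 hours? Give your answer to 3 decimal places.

The time to first failure is exponential with rate Σλ = 0.00087 + 0.0008 + 0.000602 = 0.002272.
P(min > 554) = e^(−0.002272·554) = e^(−1.2587) ≈ 0.284.

0.284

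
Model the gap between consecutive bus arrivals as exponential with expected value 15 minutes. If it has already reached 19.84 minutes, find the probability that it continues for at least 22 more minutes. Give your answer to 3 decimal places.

0.231

The rate is λ = 1/15 = 0.0666667 per minute.
P(X > s+t | X > s) = e^(−λ(s+t))/e^(−λs) = e^(−λt), independent of s = 19.84.
P(X > 22) = e^(−1.4667) ≈ 0.231.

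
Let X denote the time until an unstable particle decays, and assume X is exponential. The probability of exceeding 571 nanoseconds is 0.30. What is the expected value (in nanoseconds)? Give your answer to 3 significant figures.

474

e^(−λ·571) = 0.30 ⇒ λ = −ln(0.30)/571 = 0.00210853.
Mean = 1/λ = 474.263 nanoseconds.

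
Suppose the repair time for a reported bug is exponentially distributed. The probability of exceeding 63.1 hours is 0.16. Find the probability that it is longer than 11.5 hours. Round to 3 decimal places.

e^(−λ·63.1) = 0.16 ⇒ λ = −ln(0.16)/63.1 = 0.0290425.
P(X > 11.5) = e^(−0.0290425·11.5) = e^(−0.33399) ≈ 0.716.

0.716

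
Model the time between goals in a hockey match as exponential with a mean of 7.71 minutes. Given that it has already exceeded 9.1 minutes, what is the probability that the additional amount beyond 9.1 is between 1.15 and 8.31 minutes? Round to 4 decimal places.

0.5211

The rate is λ = 1/7.71 = 0.129702 per minute.
Memoryless: the residual past 9.1 is again Exp(λ).
P(1.15 < residual < 8.31) = e^(−λ·1.15) − e^(−λ·8.31) = 0.86143 − 0.34034 ≈ 0.5211.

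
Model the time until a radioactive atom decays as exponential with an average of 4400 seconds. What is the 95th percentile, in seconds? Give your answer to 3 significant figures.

13200

The rate is λ = 1/4400 = 0.000227273 per second.
Set 1 − e^(−λt) = 0.95, so t = −ln(0.05)/λ = 2.9957/0.000227273 ≈ 13181.2 seconds.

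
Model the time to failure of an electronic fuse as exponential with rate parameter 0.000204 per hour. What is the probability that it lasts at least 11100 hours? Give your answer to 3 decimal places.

0.104

P(X > 11100) = e^(−λ·11100) = e^(−2.2644) ≈ 0.104.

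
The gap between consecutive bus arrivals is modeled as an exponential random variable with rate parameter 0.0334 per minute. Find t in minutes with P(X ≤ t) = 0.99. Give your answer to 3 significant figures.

138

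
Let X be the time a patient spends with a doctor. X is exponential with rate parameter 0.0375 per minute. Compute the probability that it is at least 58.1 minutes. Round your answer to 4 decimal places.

P(X > 58.1) = e^(−λ·58.1) = e^(−2.1787) ≈ 0.1132.

0.1132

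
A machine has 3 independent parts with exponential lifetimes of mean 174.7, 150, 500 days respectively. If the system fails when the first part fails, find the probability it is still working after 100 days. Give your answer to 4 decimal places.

0.2371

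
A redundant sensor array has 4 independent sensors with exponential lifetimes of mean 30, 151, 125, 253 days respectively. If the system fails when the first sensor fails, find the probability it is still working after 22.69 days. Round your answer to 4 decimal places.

0.3080

The first failure time is exponential with rate Σλ_i = 1/30 + 1/151 + 1/125 + 1/253 = 0.0519084 per day.
P(min > 22.69) = e^(−0.0519084·22.69) = e^(−1.1778) ≈ 0.3080.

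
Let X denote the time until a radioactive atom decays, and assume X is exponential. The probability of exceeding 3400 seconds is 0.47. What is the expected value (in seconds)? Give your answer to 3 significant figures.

e^(−λ·3400) = 0.47 ⇒ λ = −ln(0.47)/3400 = 0.000222065.
Mean = 1/λ = 4503.18 seconds.

4500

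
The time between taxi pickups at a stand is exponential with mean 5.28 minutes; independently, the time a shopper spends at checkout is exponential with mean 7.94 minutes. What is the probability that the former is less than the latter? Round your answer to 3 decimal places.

λ_1 = 1/5.28 = 0.189394, λ_2 = 1/7.94 = 0.125945.
For independent exponentials, P(the former < the latter) = λ_1/(λ_1+λ_2) = 0.189394/0.315339 ≈ 0.601.

0.601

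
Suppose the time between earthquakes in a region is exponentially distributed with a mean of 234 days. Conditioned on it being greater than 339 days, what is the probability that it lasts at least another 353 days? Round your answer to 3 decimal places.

0.221

The rate is λ = 1/234 = 0.0042735 per day.
The exponential is memoryless, so the remaining time is again Exp(λ): the condition X > 339 is irrelevant.
P(X > 353) = e^(−1.5085) ≈ 0.221.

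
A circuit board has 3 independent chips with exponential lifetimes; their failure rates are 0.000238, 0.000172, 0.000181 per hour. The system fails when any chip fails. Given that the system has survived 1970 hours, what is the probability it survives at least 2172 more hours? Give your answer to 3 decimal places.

0.277

Time to first failure ~ Exp(Σλ) with Σλ = 0.000591.
By memorylessness, P(T > 1970+2172 | T > 1970) = P(T > 2172) = e^(−0.000591·2172) ≈ 0.277.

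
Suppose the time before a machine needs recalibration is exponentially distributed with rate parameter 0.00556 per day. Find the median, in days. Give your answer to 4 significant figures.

124.7

Set 1 − e^(−λt) = 0.5, so t = −ln(0.5)/λ = 0.69315/0.00556 ≈ 124.667 days.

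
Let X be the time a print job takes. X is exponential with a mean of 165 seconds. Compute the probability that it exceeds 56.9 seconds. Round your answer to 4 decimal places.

The rate is λ = 1/165 = 0.00606061 per second.
P(X > 56.9) = e^(−λ·56.9) = e^(−0.34485) ≈ 0.7083.

0.7083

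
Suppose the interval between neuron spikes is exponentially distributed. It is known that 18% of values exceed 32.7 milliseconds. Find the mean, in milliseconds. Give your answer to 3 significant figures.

e^(−λ·32.7) = 0.18 ⇒ λ = −ln(0.18)/32.7 = 0.0524403.
Mean = 1/λ = 19.0693 milliseconds.

19.1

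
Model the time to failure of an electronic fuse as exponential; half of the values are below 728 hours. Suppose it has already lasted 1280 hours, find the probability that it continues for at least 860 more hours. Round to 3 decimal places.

0.441

For an exponential, median = ln(2)/λ, so λ = ln 2 / 728 = 0.000952125 per hour.
By the memoryless property, P(X > 1280+860 | X > 1280) = P(X > 860).
P(X > 860) = e^(−0.81883) ≈ 0.441.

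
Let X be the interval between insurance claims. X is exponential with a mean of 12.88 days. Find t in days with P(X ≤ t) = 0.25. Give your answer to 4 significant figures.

3.705

The rate is λ = 1/12.88 = 0.0776398 per day.
Set 1 − e^(−λt) = 0.25, so t = −ln(0.75)/λ = 0.28768/0.0776398 ≈ 3.70535 days.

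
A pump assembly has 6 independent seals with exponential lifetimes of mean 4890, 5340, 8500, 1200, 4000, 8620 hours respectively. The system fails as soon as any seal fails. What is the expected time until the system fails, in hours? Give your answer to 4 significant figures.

The first failure time is exponential with rate Σλ_i = 1/4890 + 1/5340 + 1/8500 + 1/1200 + 1/4000 + 1/8620 = 0.00170875 per hour.
E[min] = 1/Σλ = 1/0.00170875 = 585.222 hours.

585.2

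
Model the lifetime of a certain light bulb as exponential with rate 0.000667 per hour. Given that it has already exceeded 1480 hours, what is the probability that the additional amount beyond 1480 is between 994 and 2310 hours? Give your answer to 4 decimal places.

0.3011

Memoryless: the residual past 1480 is again Exp(λ).
P(994 < residual < 2310) = e^(−λ·994) − e^(−λ·2310) = 0.51530 − 0.21422 ≈ 0.3011.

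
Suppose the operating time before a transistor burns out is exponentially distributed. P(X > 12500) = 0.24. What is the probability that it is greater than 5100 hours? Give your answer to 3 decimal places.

0.559

e^(−λ·12500) = 0.24 ⇒ λ = −ln(0.24)/12500 = 0.000114169.
P(X > 5100) = e^(−0.000114169·5100) = e^(−0.58226) ≈ 0.559.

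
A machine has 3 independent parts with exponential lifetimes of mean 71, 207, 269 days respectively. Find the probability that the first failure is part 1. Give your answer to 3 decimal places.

0.622

Rates: λ_i = 1/mean_i → 0.0140845, 0.00483092, 0.00371747; Σλ = 0.0226329.
P(part 1 first) = λ_1/Σλ = 0.0140845/0.0226329 ≈ 0.622.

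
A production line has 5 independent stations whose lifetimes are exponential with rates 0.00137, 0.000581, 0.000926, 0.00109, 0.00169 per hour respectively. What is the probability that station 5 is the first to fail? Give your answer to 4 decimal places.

0.2987

The time to first failure is exponential with rate Σλ = 0.00137 + 0.000581 + 0.000926 + 0.00109 + 0.00169 = 0.005657.
P(station 5 first) = λ_5/Σλ = 0.00169/0.005657 ≈ 0.2987.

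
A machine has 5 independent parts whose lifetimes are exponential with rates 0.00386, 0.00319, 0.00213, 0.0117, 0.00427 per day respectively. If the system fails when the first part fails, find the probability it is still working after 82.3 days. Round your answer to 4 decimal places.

The time to first failure is exponential with rate Σλ = 0.00386 + 0.00319 + 0.00213 + 0.0117 + 0.00427 = 0.02515.
P(min > 82.3) = e^(−0.02515·82.3) = e^(−2.0698) ≈ 0.1262.

0.1262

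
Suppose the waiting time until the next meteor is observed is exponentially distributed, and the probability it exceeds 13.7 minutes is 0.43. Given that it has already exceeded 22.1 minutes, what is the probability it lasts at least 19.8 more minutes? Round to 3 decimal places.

0.295

From e^(−λ·13.7) = 0.43, λ = −ln(0.43)/13.7 = 0.0616037.
Memoryless: P(X > 22.1+19.8 | X > 22.1) = P(X > 19.8) = e^(−0.0616037·19.8) ≈ 0.295.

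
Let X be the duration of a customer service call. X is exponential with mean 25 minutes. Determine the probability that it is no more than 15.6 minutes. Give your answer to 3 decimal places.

0.464

The rate is λ = 1/25 = 0.04 per minute.
P(X ≤ 15.6) = 1 − e^(−λ·15.6) = 1 − e^(−0.624) ≈ 0.464.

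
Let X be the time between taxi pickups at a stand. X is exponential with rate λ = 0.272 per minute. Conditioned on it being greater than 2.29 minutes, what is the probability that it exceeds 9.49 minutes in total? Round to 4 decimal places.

The exponential is memoryless, so the remaining time is again Exp(λ): the condition X > 2.29 is irrelevant.
P(X > 7.2) = e^(−1.9584) ≈ 0.1411.

0.1411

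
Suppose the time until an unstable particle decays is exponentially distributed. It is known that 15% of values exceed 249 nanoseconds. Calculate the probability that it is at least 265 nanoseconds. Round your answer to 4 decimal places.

0.1328

e^(−λ·249) = 0.15 ⇒ λ = −ln(0.15)/249 = 0.00761896.
P(X > 265) = e^(−0.00761896·265) = e^(−2.019) ≈ 0.1328.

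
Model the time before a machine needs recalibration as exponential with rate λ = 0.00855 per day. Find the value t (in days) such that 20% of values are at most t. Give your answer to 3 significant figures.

26.1

Set 1 − e^(−λt) = 0.2, so t = −ln(0.8)/λ = 0.22314/0.00855 ≈ 26.0987 days.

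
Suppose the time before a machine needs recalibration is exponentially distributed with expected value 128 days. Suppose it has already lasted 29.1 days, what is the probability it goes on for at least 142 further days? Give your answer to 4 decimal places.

0.3298

The rate is λ = 1/128 = 0.0078125 per day.
By the memoryless property, P(X > 29.1+142 | X > 29.1) = P(X > 142).
P(X > 142) = e^(−1.1094) ≈ 0.3298.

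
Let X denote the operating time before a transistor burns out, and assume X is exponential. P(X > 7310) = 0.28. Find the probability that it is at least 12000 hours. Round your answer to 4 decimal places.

e^(−λ·7310) = 0.28 ⇒ λ = −ln(0.28)/7310 = 0.00017414.
P(X > 12000) = e^(−0.00017414·12000) = e^(−2.0897) ≈ 0.1237.

0.1237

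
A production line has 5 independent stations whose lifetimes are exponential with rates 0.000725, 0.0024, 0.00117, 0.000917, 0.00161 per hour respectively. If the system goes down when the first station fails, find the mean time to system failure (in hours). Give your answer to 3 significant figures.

The time to first failure is exponential with rate Σλ = 0.000725 + 0.0024 + 0.00117 + 0.000917 + 0.00161 = 0.006822.
E[min] = 1/Σλ = 1/0.006822 = 146.585 hours.

147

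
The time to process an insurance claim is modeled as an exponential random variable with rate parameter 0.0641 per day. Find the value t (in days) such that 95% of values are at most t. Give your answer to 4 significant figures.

46.74

Set 1 − e^(−λt) = 0.95, so t = −ln(0.05)/λ = 2.9957/0.0641 ≈ 46.7353 days.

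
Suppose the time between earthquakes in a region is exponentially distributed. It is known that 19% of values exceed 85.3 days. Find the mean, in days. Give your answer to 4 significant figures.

51.36

e^(−λ·85.3) = 0.19 ⇒ λ = −ln(0.19)/85.3 = 0.0194693.
Mean = 1/λ = 51.3629 days.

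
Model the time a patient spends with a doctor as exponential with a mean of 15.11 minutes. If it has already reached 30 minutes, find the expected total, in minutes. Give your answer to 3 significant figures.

The rate is λ = 1/15.11 = 0.0661813 per minute.
By memorylessness, E[X | X > 30] = 30 + 1/λ = 30 + 15.11 = 45.11 minutes.

45.1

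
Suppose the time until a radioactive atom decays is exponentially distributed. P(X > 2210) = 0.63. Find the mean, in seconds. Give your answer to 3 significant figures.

4780

e^(−λ·2210) = 0.63 ⇒ λ = −ln(0.63)/2210 = 0.000209066.
Mean = 1/λ = 4783.18 seconds.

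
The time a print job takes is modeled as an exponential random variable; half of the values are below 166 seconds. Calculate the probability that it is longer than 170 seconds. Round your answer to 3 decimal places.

For an exponential, median = ln(2)/λ, so λ = ln 2 / 166 = 0.00417559 per second.
P(X > 170) = e^(−λ·170) = e^(−0.70985) ≈ 0.492.

0.492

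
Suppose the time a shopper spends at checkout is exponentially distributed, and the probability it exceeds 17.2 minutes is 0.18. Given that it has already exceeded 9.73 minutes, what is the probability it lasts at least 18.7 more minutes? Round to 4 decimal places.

From e^(−λ·17.2) = 0.18, λ = −ln(0.18)/17.2 = 0.0996976.
Memoryless: P(X > 9.73+18.7 | X > 9.73) = P(X > 18.7) = e^(−0.0996976·18.7) ≈ 0.1550.

0.1550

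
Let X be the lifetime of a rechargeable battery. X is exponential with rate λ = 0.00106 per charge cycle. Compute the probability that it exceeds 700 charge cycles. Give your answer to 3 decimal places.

0.476

P(X > 700) = e^(−λ·700) = e^(−0.742) ≈ 0.476.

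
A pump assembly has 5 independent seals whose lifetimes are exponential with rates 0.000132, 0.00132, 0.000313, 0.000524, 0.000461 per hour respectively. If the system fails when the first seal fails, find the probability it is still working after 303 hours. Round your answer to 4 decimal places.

0.4346

The time to first failure is exponential with rate Σλ = 0.000132 + 0.00132 + 0.000313 + 0.000524 + 0.000461 = 0.00275.
P(min > 303) = e^(−0.00275·303) = e^(−0.83325) ≈ 0.4346.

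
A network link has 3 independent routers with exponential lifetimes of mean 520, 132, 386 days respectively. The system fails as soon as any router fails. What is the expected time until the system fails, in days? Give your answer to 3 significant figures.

The first failure time is exponential with rate Σλ_i = 1/520 + 1/132 + 1/386 = 0.0120895 per day.
E[min] = 1/Σλ = 1/0.0120895 = 82.7164 days.

82.7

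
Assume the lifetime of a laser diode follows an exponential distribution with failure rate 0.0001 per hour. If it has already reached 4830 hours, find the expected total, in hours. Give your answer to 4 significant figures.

14830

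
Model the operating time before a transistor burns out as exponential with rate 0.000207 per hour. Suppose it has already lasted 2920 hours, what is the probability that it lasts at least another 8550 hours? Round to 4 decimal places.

By the memoryless property, P(X > 2920+8550 | X > 2920) = P(X > 8550).
P(X > 8550) = e^(−1.7698) ≈ 0.1704.

0.1704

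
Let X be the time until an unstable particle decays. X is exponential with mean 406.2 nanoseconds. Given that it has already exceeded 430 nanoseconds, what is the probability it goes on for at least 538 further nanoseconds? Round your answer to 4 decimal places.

0.2659

The rate is λ = 1/406.2 = 0.00246184 per nanosecond.
By the memoryless property, P(X > 430+538 | X > 430) = P(X > 538).
P(X > 538) = e^(−1.3245) ≈ 0.2659.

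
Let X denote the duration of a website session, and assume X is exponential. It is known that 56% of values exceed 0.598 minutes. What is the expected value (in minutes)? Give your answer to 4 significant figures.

e^(−λ·0.598) = 0.56 ⇒ λ = −ln(0.56)/0.598 = 0.969596.
Mean = 1/λ = 1.03136 minutes.

1.031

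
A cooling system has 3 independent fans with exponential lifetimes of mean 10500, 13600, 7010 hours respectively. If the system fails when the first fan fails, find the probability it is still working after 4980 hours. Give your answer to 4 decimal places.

The first failure time is exponential with rate Σλ_i = 1/10500 + 1/13600 + 1/7010 = 0.000311421 per hour.
P(min > 4980) = e^(−0.000311421·4980) = e^(−1.5509) ≈ 0.2121.

0.2121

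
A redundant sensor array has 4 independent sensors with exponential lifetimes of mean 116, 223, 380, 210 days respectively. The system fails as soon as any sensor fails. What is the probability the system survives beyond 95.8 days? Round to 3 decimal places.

0.140

The first failure time is exponential with rate Σλ_i = 1/116 + 1/223 + 1/380 + 1/210 = 0.0204985 per day.
P(min > 95.8) = e^(−0.0204985·95.8) = e^(−1.9638) ≈ 0.140.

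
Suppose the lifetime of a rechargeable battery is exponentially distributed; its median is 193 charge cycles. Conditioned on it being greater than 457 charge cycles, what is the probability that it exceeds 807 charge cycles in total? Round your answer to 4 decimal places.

For an exponential, median = ln(2)/λ, so λ = ln 2 / 193 = 0.00359144 per charge cycle.
P(X > s+t | X > s) = e^(−λ(s+t))/e^(−λs) = e^(−λt), independent of s = 457.
P(X > 350) = e^(−1.257) ≈ 0.2845.

0.2845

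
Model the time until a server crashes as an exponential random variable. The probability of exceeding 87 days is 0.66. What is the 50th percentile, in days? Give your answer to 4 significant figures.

145.1

e^(−λ·87) = 0.66 ⇒ λ = −ln(0.66)/87 = 0.00477604.
50th percentile: 1 − e^(−λt) = 0.5, t = −ln(0.5)/λ = 145.13 days.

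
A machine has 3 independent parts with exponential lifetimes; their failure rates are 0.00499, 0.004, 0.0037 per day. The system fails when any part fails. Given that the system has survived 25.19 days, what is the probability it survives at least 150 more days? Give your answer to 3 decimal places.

Time to first failure ~ Exp(Σλ) with Σλ = 0.01269.
By memorylessness, P(T > 25.19+150 | T > 25.19) = P(T > 150) = e^(−0.01269·150) ≈ 0.149.

0.149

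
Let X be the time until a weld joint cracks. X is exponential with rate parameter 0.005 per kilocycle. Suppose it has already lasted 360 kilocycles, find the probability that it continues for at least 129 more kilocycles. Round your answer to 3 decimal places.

The exponential is memoryless, so the remaining time is again Exp(λ): the condition X > 360 is irrelevant.
P(X > 129) = e^(−0.645) ≈ 0.525.

0.525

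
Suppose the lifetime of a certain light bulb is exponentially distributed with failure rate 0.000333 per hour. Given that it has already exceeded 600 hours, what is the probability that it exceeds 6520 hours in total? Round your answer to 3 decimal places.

0.139

P(X > s+t | X > s) = e^(−λ(s+t))/e^(−λs) = e^(−λt), independent of s = 600.
P(X > 5920) = e^(−1.9714) ≈ 0.139.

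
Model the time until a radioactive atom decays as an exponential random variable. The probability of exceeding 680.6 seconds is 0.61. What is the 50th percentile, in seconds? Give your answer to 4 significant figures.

e^(−λ·680.6) = 0.61 ⇒ λ = −ln(0.61)/680.6 = 0.000726266.
50th percentile: 1 − e^(−λt) = 0.5, t = −ln(0.5)/λ = 954.399 seconds.

954.4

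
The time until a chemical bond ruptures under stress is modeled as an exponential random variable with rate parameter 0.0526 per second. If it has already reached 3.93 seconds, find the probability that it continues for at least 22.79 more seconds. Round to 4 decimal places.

By the memoryless property, P(X > 3.93+22.79 | X > 3.93) = P(X > 22.79).
P(X > 22.79) = e^(−1.1988) ≈ 0.3016.

0.3016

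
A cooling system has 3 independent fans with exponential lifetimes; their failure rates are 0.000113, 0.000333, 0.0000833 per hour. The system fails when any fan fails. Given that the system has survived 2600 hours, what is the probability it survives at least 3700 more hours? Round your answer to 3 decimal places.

0.141

Time to first failure ~ Exp(Σλ) with Σλ = 0.0005293.
By memorylessness, P(T > 2600+3700 | T > 2600) = P(T > 3700) = e^(−0.0005293·3700) ≈ 0.141.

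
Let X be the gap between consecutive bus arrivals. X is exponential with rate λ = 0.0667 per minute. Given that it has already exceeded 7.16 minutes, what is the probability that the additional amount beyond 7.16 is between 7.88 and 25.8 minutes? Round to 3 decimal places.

Memoryless: the residual past 7.16 is again Exp(λ).
P(7.88 < residual < 25.8) = e^(−λ·7.88) − e^(−λ·25.8) = 0.59120 − 0.17891 ≈ 0.412.

0.412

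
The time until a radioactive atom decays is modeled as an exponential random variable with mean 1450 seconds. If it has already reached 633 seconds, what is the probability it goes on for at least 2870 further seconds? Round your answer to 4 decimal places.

The rate is λ = 1/1450 = 0.000689655 per second.
The exponential is memoryless, so the remaining time is again Exp(λ): the condition X > 633 is irrelevant.
P(X > 2870) = e^(−1.9793) ≈ 0.1382.

0.1382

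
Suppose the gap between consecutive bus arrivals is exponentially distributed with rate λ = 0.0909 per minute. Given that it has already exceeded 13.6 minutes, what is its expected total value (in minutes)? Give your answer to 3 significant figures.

By memorylessness, E[X | X > 13.6] = 13.6 + 1/λ = 13.6 + 11.0011 = 24.6011 minutes.

24.6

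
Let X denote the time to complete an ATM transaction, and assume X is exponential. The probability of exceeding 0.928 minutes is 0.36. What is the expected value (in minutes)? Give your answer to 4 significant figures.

0.9083

e^(−λ·0.928) = 0.36 ⇒ λ = −ln(0.36)/0.928 = 1.10092.
Mean = 1/λ = 0.908333 minutes.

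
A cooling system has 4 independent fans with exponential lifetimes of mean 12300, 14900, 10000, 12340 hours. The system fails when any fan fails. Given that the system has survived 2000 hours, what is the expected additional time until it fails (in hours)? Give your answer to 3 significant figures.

3040

First-failure rate Σλ = 1/12300 + 1/14900 + 1/10000 + 1/12340 = 0.000329452.
By memorylessness the expected residual is 1/Σλ = 3035.34 hours, regardless of the 2000 already elapsed.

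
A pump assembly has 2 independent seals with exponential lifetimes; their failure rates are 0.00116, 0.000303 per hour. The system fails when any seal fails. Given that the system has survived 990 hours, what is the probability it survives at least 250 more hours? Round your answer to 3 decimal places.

Time to first failure ~ Exp(Σλ) with Σλ = 0.001463.
By memorylessness, P(T > 990+250 | T > 990) = P(T > 250) = e^(−0.001463·250) ≈ 0.694.

0.694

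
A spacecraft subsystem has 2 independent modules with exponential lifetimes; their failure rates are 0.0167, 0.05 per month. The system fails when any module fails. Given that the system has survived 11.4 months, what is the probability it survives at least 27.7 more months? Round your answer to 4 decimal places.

0.1576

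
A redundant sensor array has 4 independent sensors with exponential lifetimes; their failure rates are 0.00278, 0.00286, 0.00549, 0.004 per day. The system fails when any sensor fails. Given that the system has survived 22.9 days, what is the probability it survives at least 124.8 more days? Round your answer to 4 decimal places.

0.1513

Time to first failure ~ Exp(Σλ) with Σλ = 0.01513.
By memorylessness, P(T > 22.9+124.8 | T > 22.9) = P(T > 124.8) = e^(−0.01513·124.8) ≈ 0.1513.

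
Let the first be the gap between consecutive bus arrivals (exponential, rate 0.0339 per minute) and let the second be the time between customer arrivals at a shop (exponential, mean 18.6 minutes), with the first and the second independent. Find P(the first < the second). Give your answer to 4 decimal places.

0.3867

λ_1 = 0.0339, λ_2 = 1/18.6 = 0.0537634.
For independent exponentials, P(the first < the second) = λ_1/(λ_1+λ_2) = 0.0339/0.0876634 ≈ 0.3867.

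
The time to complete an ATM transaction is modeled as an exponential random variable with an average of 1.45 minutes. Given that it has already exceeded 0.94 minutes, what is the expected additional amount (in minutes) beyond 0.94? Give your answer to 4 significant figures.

1.450

The rate is λ = 1/1.45 = 0.689655 per minute.
By memorylessness, the remaining amount past any threshold is again Exp(λ) with mean 1/λ = 1.45 minutes.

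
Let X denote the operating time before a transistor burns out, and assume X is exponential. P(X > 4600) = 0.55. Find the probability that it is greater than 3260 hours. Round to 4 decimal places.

e^(−λ·4600) = 0.55 ⇒ λ = −ln(0.55)/4600 = 0.000129965.
P(X > 3260) = e^(−0.000129965·3260) = e^(−0.42368) ≈ 0.6546.

0.6546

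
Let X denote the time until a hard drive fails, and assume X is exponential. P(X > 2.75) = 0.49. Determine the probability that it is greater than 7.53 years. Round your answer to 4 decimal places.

e^(−λ·2.75) = 0.49 ⇒ λ = −ln(0.49)/2.75 = 0.2594.
P(X > 7.53) = e^(−0.2594·7.53) = e^(−1.9533) ≈ 0.1418.

0.1418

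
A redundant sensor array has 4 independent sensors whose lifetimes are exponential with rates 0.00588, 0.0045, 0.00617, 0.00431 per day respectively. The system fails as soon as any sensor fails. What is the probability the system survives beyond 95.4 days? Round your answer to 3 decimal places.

0.137

The time to first failure is exponential with rate Σλ = 0.00588 + 0.0045 + 0.00617 + 0.00431 = 0.02086.
P(min > 95.4) = e^(−0.02086·95.4) = e^(−1.99) ≈ 0.137.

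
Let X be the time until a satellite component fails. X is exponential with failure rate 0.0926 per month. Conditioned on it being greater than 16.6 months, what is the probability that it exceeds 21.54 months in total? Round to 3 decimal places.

The exponential is memoryless, so the remaining time is again Exp(λ): the condition X > 16.6 is irrelevant.
P(X > 4.94) = e^(−0.45744) ≈ 0.633.

0.633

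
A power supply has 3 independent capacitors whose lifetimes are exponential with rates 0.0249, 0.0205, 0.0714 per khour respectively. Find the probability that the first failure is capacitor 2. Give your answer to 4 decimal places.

The time to first failure is exponential with rate Σλ = 0.0249 + 0.0205 + 0.0714 = 0.1168.
P(capacitor 2 first) = λ_2/Σλ = 0.0205/0.1168 ≈ 0.1755.

0.1755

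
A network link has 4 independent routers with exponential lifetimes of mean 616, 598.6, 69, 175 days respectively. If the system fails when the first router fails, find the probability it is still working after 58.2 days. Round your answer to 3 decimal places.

The first failure time is exponential with rate Σλ_i = 1/616 + 1/598.6 + 1/69 + 1/175 = 0.023501 per day.
P(min > 58.2) = e^(−0.023501·58.2) = e^(−1.3678) ≈ 0.255.

0.255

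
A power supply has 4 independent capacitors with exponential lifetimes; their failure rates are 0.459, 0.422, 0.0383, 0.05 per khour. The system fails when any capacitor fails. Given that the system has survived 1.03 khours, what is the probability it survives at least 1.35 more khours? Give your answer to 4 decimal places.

0.2702

Time to first failure ~ Exp(Σλ) with Σλ = 0.9693.
By memorylessness, P(T > 1.03+1.35 | T > 1.03) = P(T > 1.35) = e^(−0.9693·1.35) ≈ 0.2702.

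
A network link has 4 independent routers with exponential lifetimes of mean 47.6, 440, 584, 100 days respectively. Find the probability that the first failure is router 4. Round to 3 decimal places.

0.286

Rates: λ_i = 1/mean_i → 0.0210084, 0.00227273, 0.00171233, 0.01; Σλ = 0.0349935.
P(router 4 first) = λ_4/Σλ = 0.01/0.0349935 ≈ 0.286.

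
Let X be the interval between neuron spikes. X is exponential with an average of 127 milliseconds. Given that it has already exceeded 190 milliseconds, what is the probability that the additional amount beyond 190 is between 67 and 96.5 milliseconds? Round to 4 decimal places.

The rate is λ = 1/127 = 0.00787402 per millisecond.
Memoryless: the residual past 190 is again Exp(λ).
P(67 < residual < 96.5) = e^(−λ·67) − e^(−λ·96.5) = 0.59004 − 0.46774 ≈ 0.1223.

0.1223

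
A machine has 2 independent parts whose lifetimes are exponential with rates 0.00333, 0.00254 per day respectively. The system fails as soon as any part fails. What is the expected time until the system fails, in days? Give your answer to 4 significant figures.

The time to first failure is exponential with rate Σλ = 0.00333 + 0.00254 = 0.00587.
E[min] = 1/Σλ = 1/0.00587 = 170.358 days.

170.4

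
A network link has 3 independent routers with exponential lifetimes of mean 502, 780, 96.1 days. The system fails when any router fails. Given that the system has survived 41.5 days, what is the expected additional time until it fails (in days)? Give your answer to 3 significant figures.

73.1

First-failure rate Σλ = 1/502 + 1/780 + 1/96.1 = 0.0136799.
By memorylessness the expected residual is 1/Σλ = 73.0999 days, regardless of the 41.5 already elapsed.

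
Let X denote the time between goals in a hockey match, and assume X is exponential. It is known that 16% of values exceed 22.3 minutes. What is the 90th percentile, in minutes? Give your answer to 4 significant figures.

28.02

e^(−λ·22.3) = 0.16 ⇒ λ = −ln(0.16)/22.3 = 0.0821785.
90th percentile: 1 − e^(−λt) = 0.9, t = −ln(0.1)/λ = 28.0193 minutes.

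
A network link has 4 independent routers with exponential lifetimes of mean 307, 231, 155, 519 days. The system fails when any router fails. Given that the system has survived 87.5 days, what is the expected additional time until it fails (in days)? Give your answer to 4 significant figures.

First-failure rate Σλ = 1/307 + 1/231 + 1/155 + 1/519 = 0.0159647.
By memorylessness the expected residual is 1/Σλ = 62.6381 days, regardless of the 87.5 already elapsed.

62.64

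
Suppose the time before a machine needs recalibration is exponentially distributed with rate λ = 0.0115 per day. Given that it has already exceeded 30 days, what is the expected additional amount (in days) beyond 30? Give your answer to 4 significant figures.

86.96

By memorylessness, the remaining amount past any threshold is again Exp(λ) with mean 1/λ = 86.9565 days.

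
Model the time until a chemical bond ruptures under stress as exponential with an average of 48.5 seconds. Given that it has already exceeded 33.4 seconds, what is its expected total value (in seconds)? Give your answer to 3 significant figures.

The rate is λ = 1/48.5 = 0.0206186 per second.
By memorylessness, E[X | X > 33.4] = 33.4 + 1/λ = 33.4 + 48.5 = 81.9 seconds.

81.9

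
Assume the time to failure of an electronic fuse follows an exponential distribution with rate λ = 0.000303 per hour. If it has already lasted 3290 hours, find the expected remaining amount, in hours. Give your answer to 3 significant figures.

By memorylessness, the remaining amount past any threshold is again Exp(λ) with mean 1/λ = 3300.33 hours.

3300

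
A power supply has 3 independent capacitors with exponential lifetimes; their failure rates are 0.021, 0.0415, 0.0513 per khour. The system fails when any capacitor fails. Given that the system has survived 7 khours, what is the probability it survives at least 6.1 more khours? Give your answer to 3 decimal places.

Time to first failure ~ Exp(Σλ) with Σλ = 0.1138.
By memorylessness, P(T > 7+6.1 | T > 7) = P(T > 6.1) = e^(−0.1138·6.1) ≈ 0.499.

0.499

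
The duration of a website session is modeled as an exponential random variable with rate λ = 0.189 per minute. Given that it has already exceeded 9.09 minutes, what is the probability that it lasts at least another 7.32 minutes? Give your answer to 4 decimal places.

P(X > s+t | X > s) = e^(−λ(s+t))/e^(−λs) = e^(−λt), independent of s = 9.09.
P(X > 7.32) = e^(−1.3835) ≈ 0.2507.

0.2507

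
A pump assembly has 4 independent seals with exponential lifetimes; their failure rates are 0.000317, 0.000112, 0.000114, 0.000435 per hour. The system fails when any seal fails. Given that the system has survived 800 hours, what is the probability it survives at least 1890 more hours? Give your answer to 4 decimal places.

0.1575

Time to first failure ~ Exp(Σλ) with Σλ = 0.000978.
By memorylessness, P(T > 800+1890 | T > 800) = P(T > 1890) = e^(−0.000978·1890) ≈ 0.1575.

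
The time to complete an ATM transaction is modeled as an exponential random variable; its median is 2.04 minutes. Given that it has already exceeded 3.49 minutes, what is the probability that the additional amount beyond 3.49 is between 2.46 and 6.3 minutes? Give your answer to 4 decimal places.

For an exponential, median = ln(2)/λ, so λ = ln 2 / 2.04 = 0.339778 per minute.
Memoryless: the residual past 3.49 is again Exp(λ).
P(2.46 < residual < 6.3) = e^(−λ·2.46) − e^(−λ·6.3) = 0.43350 − 0.11758 ≈ 0.3159.

0.3159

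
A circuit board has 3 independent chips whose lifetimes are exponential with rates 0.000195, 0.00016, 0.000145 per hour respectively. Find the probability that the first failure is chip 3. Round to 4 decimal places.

0.2900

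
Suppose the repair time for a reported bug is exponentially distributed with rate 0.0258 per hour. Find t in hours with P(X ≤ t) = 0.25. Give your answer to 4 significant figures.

Set 1 − e^(−λt) = 0.25, so t = −ln(0.75)/λ = 0.28768/0.0258 ≈ 11.1505 hours.

11.15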